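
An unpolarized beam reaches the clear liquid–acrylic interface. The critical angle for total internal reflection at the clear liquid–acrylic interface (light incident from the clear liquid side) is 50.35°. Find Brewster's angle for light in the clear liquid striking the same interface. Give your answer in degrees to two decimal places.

sin θ_c = n₂/n₁, so n₂/n₁ = sin 50.35° = 0.7700.
Brewster: tan θ_B = n₂/n₁ = 0.7700.
θ_B = arctan(0.7700) = 37.59°.

θ_B ≈ 37.59°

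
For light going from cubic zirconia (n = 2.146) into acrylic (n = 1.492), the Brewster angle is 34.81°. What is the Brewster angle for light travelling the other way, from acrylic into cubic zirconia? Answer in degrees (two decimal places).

θ_B' ≈ 55.19°

Reversing the direction swaps n₁ and n₂, so tan θ_B' = 1/tan θ_B and θ_B' = 90° − θ_B.
Hence θ_B' = 90° − 34.81° = 55.19°.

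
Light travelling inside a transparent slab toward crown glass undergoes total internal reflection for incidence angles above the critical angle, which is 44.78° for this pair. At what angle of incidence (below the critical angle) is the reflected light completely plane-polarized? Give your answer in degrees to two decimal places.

θ_B ≈ 35.16°

sin θ_c = n₂/n₁, so n₂/n₁ = sin 44.78° = 0.7044.
Brewster: tan θ_B = n₂/n₁ = 0.7044.
θ_B = arctan(0.7044) = 35.16°.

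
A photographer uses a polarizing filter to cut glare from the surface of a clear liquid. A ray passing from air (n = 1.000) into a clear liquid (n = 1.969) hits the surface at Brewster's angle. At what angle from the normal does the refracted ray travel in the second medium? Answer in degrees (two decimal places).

θ_t ≈ 26.92°

tan θ_B = n₂/n₁ = 1.969/1.000 = 1.9690, so θ_B = 63.08°.
At Brewster's angle the reflected and refracted rays are perpendicular, so θ_t = 90° − θ_B = 90° − 63.08° = 26.92°.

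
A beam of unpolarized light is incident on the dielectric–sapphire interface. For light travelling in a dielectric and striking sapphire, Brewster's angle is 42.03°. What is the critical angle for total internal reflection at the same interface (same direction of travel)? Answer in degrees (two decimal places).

tan θ_B = n₂/n₁ = tan 42.03° = 0.9014.
Total internal reflection: sin θ_c = n₂/n₁ = 0.9014.
θ_c = arcsin(0.9014) = 64.34°.

θ_c ≈ 64.34°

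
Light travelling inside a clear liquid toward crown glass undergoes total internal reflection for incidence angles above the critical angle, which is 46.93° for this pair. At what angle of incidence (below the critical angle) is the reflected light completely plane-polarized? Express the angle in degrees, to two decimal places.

At the critical angle sin θ_c = n₂/n₁, giving n₂/n₁ = sin 46.93° = 0.7305.
Then tan θ_B = n₂/n₁ = 0.7305, so θ_B = arctan 0.7305 = 36.15°.

θ_B ≈ 36.15°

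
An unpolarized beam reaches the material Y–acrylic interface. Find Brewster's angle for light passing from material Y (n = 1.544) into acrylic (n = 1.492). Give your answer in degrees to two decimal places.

Here n₂/n₁ = 1.492/1.544 = 0.9663, and Brewster's law gives tan θ_B = n₂/n₁. Taking the arctangent, θ_B = 44.02°.

θ_B ≈ 44.02°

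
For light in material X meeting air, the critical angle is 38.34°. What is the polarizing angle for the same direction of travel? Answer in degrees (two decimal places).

At the critical angle sin θ_c = n₂/n₁, giving n₂/n₁ = sin 38.34° = 0.6203.
Then tan θ_B = n₂/n₁ = 0.6203, so θ_B = arctan 0.6203 = 31.81°.

θ_B ≈ 31.81°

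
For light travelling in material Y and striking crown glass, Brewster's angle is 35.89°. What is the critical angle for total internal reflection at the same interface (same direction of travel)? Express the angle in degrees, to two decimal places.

θ_c ≈ 46.35°

n₂/n₁ = tan 35.89° = 0.7236; the critical angle satisfies sin θ_c = n₂/n₁.
θ_c = arcsin(0.7236) = 46.35°.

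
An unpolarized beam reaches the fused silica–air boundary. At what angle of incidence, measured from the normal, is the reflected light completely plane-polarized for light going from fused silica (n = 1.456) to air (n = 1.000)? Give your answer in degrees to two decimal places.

The reflected p-component vanishes when tan θ_B = n₂/n₁.
Brewster's condition: tan θ_B = n₂/n₁ = 1.000/1.456 = 0.6868. Taking the arctangent, θ_B = 34.48°.

θ_B ≈ 34.48°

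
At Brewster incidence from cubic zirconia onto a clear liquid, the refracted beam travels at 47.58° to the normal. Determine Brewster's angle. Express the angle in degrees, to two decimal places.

θ_B ≈ 42.42°

Brewster's condition makes the reflected and refracted beams perpendicular: θ_B + θ_t = 90°.
So θ_B = 90° − θ_t = 90° − 47.58° = 42.42°.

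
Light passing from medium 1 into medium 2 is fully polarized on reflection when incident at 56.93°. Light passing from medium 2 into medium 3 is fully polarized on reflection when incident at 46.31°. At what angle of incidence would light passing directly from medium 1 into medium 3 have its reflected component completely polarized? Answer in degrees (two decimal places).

Each Brewster angle gives a ratio: n₂/n₁ = tan 56.93° = 1.5358, n₃/n₂ = tan 46.31° = 1.0468.
Multiplying, n₃/n₁ = 1.5358 × 1.0468 = 1.6076, and θ_B(1→3) = arctan 1.6076 = 58.12°.

θ_B ≈ 58.12°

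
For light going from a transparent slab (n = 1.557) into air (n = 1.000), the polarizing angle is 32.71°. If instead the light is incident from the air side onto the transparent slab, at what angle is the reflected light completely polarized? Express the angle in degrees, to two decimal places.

The two Brewster angles are complementary: θ_B' = 90° − θ_B = 90° − 32.71° = 57.29°.

θ_B' ≈ 57.29°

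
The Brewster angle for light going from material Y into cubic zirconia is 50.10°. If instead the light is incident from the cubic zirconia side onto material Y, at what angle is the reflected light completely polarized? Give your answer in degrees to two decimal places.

The two Brewster angles are complementary: θ_B' = 90° − θ_B = 90° − 50.10° = 39.90°.

θ_B' ≈ 39.90°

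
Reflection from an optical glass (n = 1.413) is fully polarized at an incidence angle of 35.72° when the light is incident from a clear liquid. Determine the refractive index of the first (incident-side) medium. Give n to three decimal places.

Brewster's law: tan θ_B = n₂/n₁ (light incident in a clear liquid, refracted into an optical glass).
n₁ = n₂ / tan θ_B = 1.413 / tan 35.72° = 1.965.

n ≈ 1.965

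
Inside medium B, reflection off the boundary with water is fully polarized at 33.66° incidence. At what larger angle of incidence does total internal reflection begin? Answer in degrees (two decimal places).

n₂/n₁ = tan 33.66° = 0.6659; the critical angle satisfies sin θ_c = n₂/n₁.
θ_c = arcsin(0.6659) = 41.75°.

θ_c ≈ 41.75°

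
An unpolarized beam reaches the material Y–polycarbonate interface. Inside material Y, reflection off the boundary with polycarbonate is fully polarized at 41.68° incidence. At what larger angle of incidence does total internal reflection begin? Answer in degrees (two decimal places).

tan θ_B = n₂/n₁ = tan 41.68° = 0.8903.
Total internal reflection: sin θ_c = n₂/n₁ = 0.8903.
θ_c = arcsin(0.8903) = 62.92°.

θ_c ≈ 62.92°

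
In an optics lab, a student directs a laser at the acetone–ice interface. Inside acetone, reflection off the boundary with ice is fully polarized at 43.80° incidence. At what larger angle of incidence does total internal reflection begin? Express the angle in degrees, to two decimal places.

θ_c ≈ 73.53°

tan θ_B = n₂/n₁ = tan 43.80° = 0.9590.
Total internal reflection: sin θ_c = n₂/n₁ = 0.9590.
θ_c = arcsin(0.9590) = 73.53°.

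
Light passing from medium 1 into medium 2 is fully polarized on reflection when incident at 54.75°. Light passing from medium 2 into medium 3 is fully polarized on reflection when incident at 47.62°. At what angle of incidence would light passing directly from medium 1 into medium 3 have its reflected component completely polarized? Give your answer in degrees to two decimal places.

n₂/n₁ = tan 54.75° = 1.4150 and n₃/n₂ = tan 47.62° = 1.0959.
Multiplying, n₃/n₁ = 1.4150 × 1.0959 = 1.5507, and θ_B(1→3) = arctan 1.5507 = 57.18°.

θ_B ≈ 57.18°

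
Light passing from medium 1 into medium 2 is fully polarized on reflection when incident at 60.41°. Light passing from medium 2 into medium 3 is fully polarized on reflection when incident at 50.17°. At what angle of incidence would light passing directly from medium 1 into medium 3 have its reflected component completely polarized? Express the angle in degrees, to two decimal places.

θ_B ≈ 64.66°

tan θ_B(1→2) = n₂/n₁ = tan 60.41° = 1.7610.
tan θ_B(2→3) = n₃/n₂ = tan 50.17° = 1.1990.
Multiplying, n₃/n₁ = 1.7610 × 1.1990 = 2.1114, and θ_B(1→3) = arctan 2.1114 = 64.66°.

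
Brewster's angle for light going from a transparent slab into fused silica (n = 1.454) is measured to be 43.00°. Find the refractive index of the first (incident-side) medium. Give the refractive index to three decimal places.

Brewster's law: tan θ_B = n₂/n₁ (light incident in a transparent slab, refracted into fused silica).
n₁ = n₂ / tan θ_B = 1.454 / tan 43.00° = 1.559.

n ≈ 1.559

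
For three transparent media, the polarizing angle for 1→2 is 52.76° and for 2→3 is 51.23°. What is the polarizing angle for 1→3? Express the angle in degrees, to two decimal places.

n₂/n₁ = tan 52.76° = 1.3155 and n₃/n₂ = tan 51.23° = 1.2451.
So n₃/n₁ = (n₂/n₁)(n₃/n₂) = 1.3155 × 1.2451 = 1.6380.
θ_B(1→3) = arctan(1.6380) = 58.60°.

θ_B ≈ 58.60°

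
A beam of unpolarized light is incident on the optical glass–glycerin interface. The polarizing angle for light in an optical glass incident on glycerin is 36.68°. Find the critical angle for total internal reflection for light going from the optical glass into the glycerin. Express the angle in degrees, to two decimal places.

tan θ_B = n₂/n₁ = tan 36.68° = 0.7448.
Total internal reflection: sin θ_c = n₂/n₁ = 0.7448.
θ_c = arcsin(0.7448) = 48.14°.

θ_c ≈ 48.14°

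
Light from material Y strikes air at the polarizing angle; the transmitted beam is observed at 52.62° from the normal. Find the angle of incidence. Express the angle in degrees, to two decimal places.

θ_B ≈ 37.38°

Since the reflected and refracted rays are at right angles at the polarizing angle, θ_B + θ_t = 90°.
θ_B = 90° − 52.62° = 37.38°.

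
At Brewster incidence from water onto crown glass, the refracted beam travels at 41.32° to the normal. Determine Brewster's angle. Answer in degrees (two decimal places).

Since the reflected and refracted rays are at right angles at the polarizing angle, θ_B + θ_t = 90°.
So θ_B = 90° − θ_t = 90° − 41.32° = 48.68°.

θ_B ≈ 48.68°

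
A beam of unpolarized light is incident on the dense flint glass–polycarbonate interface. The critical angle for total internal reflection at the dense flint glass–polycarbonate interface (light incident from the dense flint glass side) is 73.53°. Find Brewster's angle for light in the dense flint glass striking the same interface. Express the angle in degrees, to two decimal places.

n₂/n₁ = sin θ_c = sin 73.53° = 0.9590.
tan θ_B equals the same ratio, so θ_B = arctan(0.9590) = 43.80°.

θ_B ≈ 43.80°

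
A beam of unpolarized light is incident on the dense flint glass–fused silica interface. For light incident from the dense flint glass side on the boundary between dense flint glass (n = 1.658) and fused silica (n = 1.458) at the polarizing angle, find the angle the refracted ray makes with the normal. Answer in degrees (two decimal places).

θ_t ≈ 48.67°

First find Brewster's angle: tan θ_B = 1.458/1.658 = 0.8794, giving θ_B = 41.33°.
At Brewster's angle the reflected and refracted rays are perpendicular, so θ_t = 90° − θ_B = 90° − 41.33° = 48.67°.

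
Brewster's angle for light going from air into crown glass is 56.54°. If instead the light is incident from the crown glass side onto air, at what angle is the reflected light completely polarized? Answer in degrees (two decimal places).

θ_B' ≈ 33.46°

tan θ_B' = n₁/n₂ = 1/tan θ_B, so θ_B' = 90° − θ_B.
θ_B' = 90° − 56.54° = 33.46°.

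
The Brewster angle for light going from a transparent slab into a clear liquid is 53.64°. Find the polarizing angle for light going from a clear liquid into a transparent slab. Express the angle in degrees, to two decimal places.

Reversing the direction swaps n₁ and n₂, so tan θ_B' = 1/tan θ_B and θ_B' = 90° − θ_B.
Hence θ_B' = 90° − 53.64° = 36.36°.

θ_B' ≈ 36.36°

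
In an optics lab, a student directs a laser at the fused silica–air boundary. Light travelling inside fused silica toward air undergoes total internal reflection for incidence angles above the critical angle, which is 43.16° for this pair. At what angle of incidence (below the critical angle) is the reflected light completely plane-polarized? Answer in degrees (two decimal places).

sin θ_c = n₂/n₁, so n₂/n₁ = sin 43.16° = 0.6840.
Brewster: tan θ_B = n₂/n₁ = 0.6840.
θ_B = arctan(0.6840) = 34.37°.

θ_B ≈ 34.37°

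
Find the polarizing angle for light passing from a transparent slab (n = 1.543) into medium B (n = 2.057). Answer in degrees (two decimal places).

θ_B ≈ 53.13°

Brewster's condition: tan θ_B = n₂/n₁ = 2.057/1.543 = 1.3331.
So θ_B = arctan 1.3331 = 53.13°.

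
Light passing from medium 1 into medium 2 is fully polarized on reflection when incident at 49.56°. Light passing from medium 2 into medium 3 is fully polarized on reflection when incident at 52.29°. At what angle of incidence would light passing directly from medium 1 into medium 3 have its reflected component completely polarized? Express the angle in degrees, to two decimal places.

θ_B ≈ 56.62°

n₂/n₁ = tan 49.56° = 1.1733 and n₃/n₂ = tan 52.29° = 1.2934.
So n₃/n₁ = (n₂/n₁)(n₃/n₂) = 1.1733 × 1.2934 = 1.5176.
θ_B(1→3) = arctan(1.5176) = 56.62°.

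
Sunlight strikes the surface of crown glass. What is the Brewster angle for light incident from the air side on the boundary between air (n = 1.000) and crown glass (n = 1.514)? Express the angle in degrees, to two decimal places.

tan θ_B = n₂/n₁ = 1.514/1.000 = 1.5140.
θ_B = arctan(1.5140) = 56.56°.

θ_B ≈ 56.56°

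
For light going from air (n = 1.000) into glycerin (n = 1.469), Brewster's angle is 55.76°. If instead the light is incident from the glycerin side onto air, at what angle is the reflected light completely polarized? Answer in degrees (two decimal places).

θ_B' ≈ 34.24°

Reversing the direction swaps n₁ and n₂, so tan θ_B' = 1/tan θ_B and θ_B' = 90° − θ_B.
Hence θ_B' = 90° − 55.76° = 34.24°.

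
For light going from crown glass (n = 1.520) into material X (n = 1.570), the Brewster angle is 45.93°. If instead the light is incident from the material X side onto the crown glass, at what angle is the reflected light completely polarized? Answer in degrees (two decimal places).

θ_B' ≈ 44.07°

Reversing the direction swaps n₁ and n₂, so tan θ_B' = 1/tan θ_B and θ_B' = 90° − θ_B.
Hence θ_B' = 90° − 45.93° = 44.07°.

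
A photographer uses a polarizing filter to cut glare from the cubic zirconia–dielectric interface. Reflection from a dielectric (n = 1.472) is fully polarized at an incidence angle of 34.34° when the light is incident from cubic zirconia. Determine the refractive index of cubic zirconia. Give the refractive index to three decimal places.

Full polarization of the reflected beam means tan θ_B = n₂/n₁, where n₁ is the incident medium (cubic zirconia).
n₁ = n₂ / tan θ_B = 1.472 / tan 34.34° = 2.155.

n ≈ 2.155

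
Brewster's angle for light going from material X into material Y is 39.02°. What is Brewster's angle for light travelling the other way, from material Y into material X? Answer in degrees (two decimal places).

θ_B' ≈ 50.98°

Reversing the direction swaps n₁ and n₂, so tan θ_B' = 1/tan θ_B and θ_B' = 90° − θ_B.
Hence θ_B' = 90° − 39.02° = 50.98°.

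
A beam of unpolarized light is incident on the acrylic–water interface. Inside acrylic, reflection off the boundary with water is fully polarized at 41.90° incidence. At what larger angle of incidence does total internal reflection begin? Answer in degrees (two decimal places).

θ_c ≈ 63.80°

From Brewster, n₂/n₁ = tan θ_B = tan 41.90° = 0.8972.
Then sin θ_c = n₂/n₁ = 0.8972, so θ_c = arcsin 0.8972 = 63.80°.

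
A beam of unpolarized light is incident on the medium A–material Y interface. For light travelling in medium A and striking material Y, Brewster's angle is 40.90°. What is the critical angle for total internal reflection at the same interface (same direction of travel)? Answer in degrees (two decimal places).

θ_c ≈ 60.02°

tan θ_B = n₂/n₁ = tan 40.90° = 0.8662.
Total internal reflection: sin θ_c = n₂/n₁ = 0.8662.
θ_c = arcsin(0.8662) = 60.02°.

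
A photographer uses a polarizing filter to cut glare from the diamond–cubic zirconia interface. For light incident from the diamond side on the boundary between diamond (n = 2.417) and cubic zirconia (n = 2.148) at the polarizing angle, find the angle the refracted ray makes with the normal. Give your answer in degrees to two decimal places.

θ_B = arctan(n₂/n₁) = arctan(2.148/2.417) = 41.63°.
Since θ_B + θ_t = 90° at Brewster incidence, θ_t = 90° − 41.63° = 48.37°.

θ_t ≈ 48.37°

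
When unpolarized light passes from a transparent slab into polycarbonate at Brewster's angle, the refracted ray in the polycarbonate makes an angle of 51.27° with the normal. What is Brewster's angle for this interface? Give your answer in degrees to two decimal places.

θ_B ≈ 38.73°

At Brewster's angle the reflected and refracted rays are perpendicular, so θ_B + θ_t = 90°.
θ_B = 90° − 51.27° = 38.73°.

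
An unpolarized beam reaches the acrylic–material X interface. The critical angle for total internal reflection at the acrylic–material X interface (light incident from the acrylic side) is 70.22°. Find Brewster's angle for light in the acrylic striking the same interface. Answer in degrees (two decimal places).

θ_B ≈ 43.26°

At the critical angle sin θ_c = n₂/n₁, giving n₂/n₁ = sin 70.22° = 0.9410.
Then tan θ_B = n₂/n₁ = 0.9410, so θ_B = arctan 0.9410 = 43.26°.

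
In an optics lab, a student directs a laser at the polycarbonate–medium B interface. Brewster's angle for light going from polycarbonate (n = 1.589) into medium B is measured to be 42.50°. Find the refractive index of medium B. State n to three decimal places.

At Brewster's angle, tan θ_B = n₂/n₁ with n₁ on the incident side (polycarbonate) and n₂ on the transmitted side (medium B).
n₂ = n₁ tan θ_B = 1.589 × tan 42.50° = 1.456.

n ≈ 1.456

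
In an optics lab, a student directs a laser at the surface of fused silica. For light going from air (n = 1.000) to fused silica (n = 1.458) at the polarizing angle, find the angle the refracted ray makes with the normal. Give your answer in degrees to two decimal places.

θ_t ≈ 34.45°

tan θ_B = n₂/n₁ = 1.458/1.000 = 1.4580, so θ_B = 55.55°.
At Brewster's angle the reflected and refracted rays are perpendicular, so θ_t = 90° − θ_B = 90° − 55.55° = 34.45°.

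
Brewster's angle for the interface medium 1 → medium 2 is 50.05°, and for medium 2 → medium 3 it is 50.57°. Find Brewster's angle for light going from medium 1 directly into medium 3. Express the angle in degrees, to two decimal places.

Each Brewster angle gives a ratio: n₂/n₁ = tan 50.05° = 1.1939, n₃/n₂ = tan 50.57° = 1.2161.
n₃/n₁ = 1.4519. Then tan θ_B(1→3) = n₃/n₁, so θ_B(1→3) = arctan(1.4519) = 55.44°.

θ_B ≈ 55.44°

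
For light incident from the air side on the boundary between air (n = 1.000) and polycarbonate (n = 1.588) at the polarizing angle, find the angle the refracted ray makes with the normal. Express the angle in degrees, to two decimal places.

tan θ_B = n₂/n₁ = 1.588/1.000 = 1.5880, so θ_B = 57.80°.
Since θ_B + θ_t = 90° at Brewster incidence, θ_t = 90° − 57.80° = 32.20°.

θ_t ≈ 32.20°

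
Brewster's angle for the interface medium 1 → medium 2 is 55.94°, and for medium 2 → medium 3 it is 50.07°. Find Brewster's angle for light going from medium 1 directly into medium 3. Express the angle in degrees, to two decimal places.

Each Brewster angle gives a ratio: n₂/n₁ = tan 55.94° = 1.4792, n₃/n₂ = tan 50.07° = 1.1947.
n₃/n₁ = 1.7672. Then tan θ_B(1→3) = n₃/n₁, so θ_B(1→3) = arctan(1.7672) = 60.50°.

θ_B ≈ 60.50°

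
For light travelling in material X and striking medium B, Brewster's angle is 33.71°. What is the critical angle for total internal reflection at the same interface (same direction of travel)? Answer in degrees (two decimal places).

θ_c ≈ 41.85°

tan θ_B = n₂/n₁ = tan 33.71° = 0.6672.
Total internal reflection: sin θ_c = n₂/n₁ = 0.6672.
θ_c = arcsin(0.6672) = 41.85°.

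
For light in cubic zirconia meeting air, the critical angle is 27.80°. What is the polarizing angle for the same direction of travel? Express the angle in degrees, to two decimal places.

sin θ_c = n₂/n₁, so n₂/n₁ = sin 27.80° = 0.4664.
Brewster: tan θ_B = n₂/n₁ = 0.4664.
θ_B = arctan(0.4664) = 25.00°.

θ_B ≈ 25.00°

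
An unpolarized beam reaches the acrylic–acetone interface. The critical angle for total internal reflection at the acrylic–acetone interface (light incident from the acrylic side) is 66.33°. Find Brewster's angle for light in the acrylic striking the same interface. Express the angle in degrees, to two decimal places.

n₂/n₁ = sin θ_c = sin 66.33° = 0.9159.
tan θ_B equals the same ratio, so θ_B = arctan(0.9159) = 42.49°.

θ_B ≈ 42.49°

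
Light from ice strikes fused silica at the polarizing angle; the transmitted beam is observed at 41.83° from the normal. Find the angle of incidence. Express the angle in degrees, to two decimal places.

Since the reflected and refracted rays are at right angles at the polarizing angle, θ_B + θ_t = 90°.
θ_B = 90° − 41.83° = 48.17°.

θ_B ≈ 48.17°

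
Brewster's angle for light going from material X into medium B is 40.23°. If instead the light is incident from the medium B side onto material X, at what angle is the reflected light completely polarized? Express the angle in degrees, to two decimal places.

θ_B' ≈ 49.77°

The two Brewster angles are complementary: θ_B' = 90° − θ_B = 90° − 40.23° = 49.77°.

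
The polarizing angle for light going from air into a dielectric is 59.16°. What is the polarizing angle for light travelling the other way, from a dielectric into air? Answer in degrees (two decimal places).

θ_B' ≈ 30.84°

Reversing the direction swaps n₁ and n₂, so tan θ_B' = 1/tan θ_B and θ_B' = 90° − θ_B.
Hence θ_B' = 90° − 59.16° = 30.84°.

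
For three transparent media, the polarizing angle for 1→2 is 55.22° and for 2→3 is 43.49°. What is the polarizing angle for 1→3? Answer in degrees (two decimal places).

θ_B ≈ 53.79°

tan θ_B(1→2) = n₂/n₁ = tan 55.22° = 1.4399.
tan θ_B(2→3) = n₃/n₂ = tan 43.49° = 0.9486.
Multiplying, n₃/n₁ = 1.4399 × 0.9486 = 1.3659, and θ_B(1→3) = arctan 1.3659 = 53.79°.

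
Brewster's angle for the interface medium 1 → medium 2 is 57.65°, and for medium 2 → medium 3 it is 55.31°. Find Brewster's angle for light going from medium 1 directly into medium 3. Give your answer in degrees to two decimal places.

Each Brewster angle gives a ratio: n₂/n₁ = tan 57.65° = 1.5788, n₃/n₂ = tan 55.31° = 1.4447.
n₃/n₁ = 2.2809. Then tan θ_B(1→3) = n₃/n₁, so θ_B(1→3) = arctan(2.2809) = 66.33°.

θ_B ≈ 66.33°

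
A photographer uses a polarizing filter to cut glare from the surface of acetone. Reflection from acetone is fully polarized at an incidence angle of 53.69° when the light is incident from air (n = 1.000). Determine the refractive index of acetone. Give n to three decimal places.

Full polarization of the reflected beam means tan θ_B = n₂/n₁, where n₁ is the incident medium (air).
n₂ = n₁ tan θ_B = 1.000 × tan 53.69° = 1.361.

n ≈ 1.361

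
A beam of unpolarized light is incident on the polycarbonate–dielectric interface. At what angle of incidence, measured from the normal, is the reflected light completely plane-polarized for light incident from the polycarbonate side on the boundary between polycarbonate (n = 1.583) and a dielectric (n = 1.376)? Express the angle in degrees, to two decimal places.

tan θ_B = n₂/n₁ = 1.376/1.583 = 0.8692.
So θ_B = arctan 0.8692 = 41.00°.

θ_B ≈ 41.00°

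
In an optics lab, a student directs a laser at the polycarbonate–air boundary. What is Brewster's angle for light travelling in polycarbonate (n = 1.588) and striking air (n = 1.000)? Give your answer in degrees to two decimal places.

At Brewster's angle the reflected and refracted rays are perpendicular, which with Snell's law gives tan θ_B = n₂/n₁.
Here n₂/n₁ = 1.000/1.588 = 0.6297, and Brewster's law gives tan θ_B = n₂/n₁. Taking the arctangent, θ_B = 32.20°.

θ_B ≈ 32.20°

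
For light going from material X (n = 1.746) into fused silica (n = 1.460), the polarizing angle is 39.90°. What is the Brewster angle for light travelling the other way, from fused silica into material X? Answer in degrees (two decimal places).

tan θ_B' = n₁/n₂ = 1/tan θ_B, so θ_B' = 90° − θ_B.
θ_B' = 90° − 39.90° = 50.10°.

θ_B' ≈ 50.10°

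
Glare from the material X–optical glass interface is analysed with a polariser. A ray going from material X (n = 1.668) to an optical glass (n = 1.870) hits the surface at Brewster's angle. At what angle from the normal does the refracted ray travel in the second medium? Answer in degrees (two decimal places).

θ_B = arctan(n₂/n₁) = arctan(1.870/1.668) = 48.27°.
At Brewster's angle the reflected and refracted rays are perpendicular, so θ_t = 90° − θ_B = 90° − 48.27° = 41.73°.

θ_t ≈ 41.73°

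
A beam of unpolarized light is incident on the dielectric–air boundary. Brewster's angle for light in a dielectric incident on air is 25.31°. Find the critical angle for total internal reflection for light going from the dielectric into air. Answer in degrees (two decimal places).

θ_c ≈ 28.22°

From Brewster, n₂/n₁ = tan θ_B = tan 25.31° = 0.4729.
Then sin θ_c = n₂/n₁ = 0.4729, so θ_c = arcsin 0.4729 = 28.22°.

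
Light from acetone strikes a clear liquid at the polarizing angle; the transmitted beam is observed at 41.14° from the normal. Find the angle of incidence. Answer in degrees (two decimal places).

At Brewster's angle the reflected and refracted rays are perpendicular, so θ_B + θ_t = 90°.
θ_B = 90° − 41.14° = 48.86°.

θ_B ≈ 48.86°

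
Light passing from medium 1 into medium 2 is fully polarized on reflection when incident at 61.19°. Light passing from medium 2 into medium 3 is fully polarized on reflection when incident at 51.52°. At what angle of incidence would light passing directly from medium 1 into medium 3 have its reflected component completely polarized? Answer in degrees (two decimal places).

θ_B ≈ 66.39°

tan θ_B(1→2) = n₂/n₁ = tan 61.19° = 1.8182.
tan θ_B(2→3) = n₃/n₂ = tan 51.52° = 1.2581.
n₃/n₁ = 2.2875. Then tan θ_B(1→3) = n₃/n₁, so θ_B(1→3) = arctan(2.2875) = 66.39°.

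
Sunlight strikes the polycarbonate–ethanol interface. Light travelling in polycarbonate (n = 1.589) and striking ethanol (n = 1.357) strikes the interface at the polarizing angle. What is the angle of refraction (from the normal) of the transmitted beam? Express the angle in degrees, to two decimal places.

θ_t ≈ 49.50°

tan θ_B = n₂/n₁ = 1.357/1.589 = 0.8540, so θ_B = 40.50°.
Since θ_B + θ_t = 90° at Brewster incidence, θ_t = 90° − 40.50° = 49.50°.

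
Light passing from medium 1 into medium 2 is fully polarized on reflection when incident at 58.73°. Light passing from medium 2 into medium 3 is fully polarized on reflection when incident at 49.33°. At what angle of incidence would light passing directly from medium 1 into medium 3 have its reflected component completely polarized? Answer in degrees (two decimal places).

tan θ_B(1→2) = n₂/n₁ = tan 58.73° = 1.6467.
tan θ_B(2→3) = n₃/n₂ = tan 49.33° = 1.1638.
So n₃/n₁ = (n₂/n₁)(n₃/n₂) = 1.6467 × 1.1638 = 1.9164.
θ_B(1→3) = arctan(1.9164) = 62.44°.

θ_B ≈ 62.44°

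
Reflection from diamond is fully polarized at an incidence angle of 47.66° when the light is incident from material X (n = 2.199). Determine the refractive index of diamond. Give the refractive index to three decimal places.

n ≈ 2.413

At Brewster's angle, tan θ_B = n₂/n₁ with n₁ on the incident side (material X) and n₂ on the transmitted side (diamond).
n₂ = n₁ tan θ_B = 2.199 × tan 47.66° = 2.413.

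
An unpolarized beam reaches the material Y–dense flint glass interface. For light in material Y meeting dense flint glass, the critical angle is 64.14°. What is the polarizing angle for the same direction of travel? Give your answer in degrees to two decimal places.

θ_B ≈ 41.98°

At the critical angle sin θ_c = n₂/n₁, giving n₂/n₁ = sin 64.14° = 0.8999.
Then tan θ_B = n₂/n₁ = 0.8999, so θ_B = arctan 0.8999 = 41.98°.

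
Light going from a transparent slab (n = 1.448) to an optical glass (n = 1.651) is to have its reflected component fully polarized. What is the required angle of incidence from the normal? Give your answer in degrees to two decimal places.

Brewster's condition: tan θ_B = n₂/n₁ = 1.651/1.448 = 1.1402. Taking the arctangent, θ_B = 48.75°.

θ_B ≈ 48.75°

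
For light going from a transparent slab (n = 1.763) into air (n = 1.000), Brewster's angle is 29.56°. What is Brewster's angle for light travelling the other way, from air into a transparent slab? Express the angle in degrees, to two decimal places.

θ_B' ≈ 60.44°

tan θ_B' = n₁/n₂ = 1/tan θ_B, so θ_B' = 90° − θ_B.
θ_B' = 90° − 29.56° = 60.44°.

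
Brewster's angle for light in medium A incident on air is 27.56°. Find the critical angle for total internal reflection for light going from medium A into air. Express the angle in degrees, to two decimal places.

tan θ_B = n₂/n₁ = tan 27.56° = 0.5219.
Total internal reflection: sin θ_c = n₂/n₁ = 0.5219.
θ_c = arcsin(0.5219) = 31.46°.

θ_c ≈ 31.46°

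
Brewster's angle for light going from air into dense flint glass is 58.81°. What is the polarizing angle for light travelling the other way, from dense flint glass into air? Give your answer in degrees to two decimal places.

θ_B' ≈ 31.19°

tan θ_B' = n₁/n₂ = 1/tan θ_B, so θ_B' = 90° − θ_B.
θ_B' = 90° − 58.81° = 31.19°.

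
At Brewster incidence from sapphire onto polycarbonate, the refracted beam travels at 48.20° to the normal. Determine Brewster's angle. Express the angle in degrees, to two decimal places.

θ_B ≈ 41.80°

Since the reflected and refracted rays are at right angles at the polarizing angle, θ_B + θ_t = 90°.
θ_B = 90° − 48.20° = 41.80°.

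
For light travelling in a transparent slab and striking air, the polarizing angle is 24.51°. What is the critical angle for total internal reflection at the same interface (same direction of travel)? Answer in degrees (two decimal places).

θ_c ≈ 27.13°

n₂/n₁ = tan 24.51° = 0.4559; the critical angle satisfies sin θ_c = n₂/n₁.
θ_c = arcsin(0.4559) = 27.13°.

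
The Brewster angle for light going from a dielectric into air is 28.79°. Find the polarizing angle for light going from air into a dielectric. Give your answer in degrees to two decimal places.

Reversing the direction swaps n₁ and n₂, so tan θ_B' = 1/tan θ_B and θ_B' = 90° − θ_B.
Hence θ_B' = 90° − 28.79° = 61.21°.

θ_B' ≈ 61.21°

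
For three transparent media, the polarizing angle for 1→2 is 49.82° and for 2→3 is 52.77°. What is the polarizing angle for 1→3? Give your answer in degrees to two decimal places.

θ_B ≈ 57.31°

n₂/n₁ = tan 49.82° = 1.1842 and n₃/n₂ = tan 52.77° = 1.3160.
So n₃/n₁ = (n₂/n₁)(n₃/n₂) = 1.1842 × 1.3160 = 1.5584.
θ_B(1→3) = arctan(1.5584) = 57.31°.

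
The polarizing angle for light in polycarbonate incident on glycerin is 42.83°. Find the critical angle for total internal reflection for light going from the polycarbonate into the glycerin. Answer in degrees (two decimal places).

θ_c ≈ 67.97°

tan θ_B = n₂/n₁ = tan 42.83° = 0.9270.
Total internal reflection: sin θ_c = n₂/n₁ = 0.9270.
θ_c = arcsin(0.9270) = 67.97°.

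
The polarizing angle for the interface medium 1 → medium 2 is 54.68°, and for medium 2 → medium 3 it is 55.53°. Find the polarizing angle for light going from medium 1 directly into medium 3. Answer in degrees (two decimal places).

n₂/n₁ = tan 54.68° = 1.4113 and n₃/n₂ = tan 55.53° = 1.4566.
Multiplying, n₃/n₁ = 1.4113 × 1.4566 = 2.0558, and θ_B(1→3) = arctan 2.0558 = 64.06°.

θ_B ≈ 64.06°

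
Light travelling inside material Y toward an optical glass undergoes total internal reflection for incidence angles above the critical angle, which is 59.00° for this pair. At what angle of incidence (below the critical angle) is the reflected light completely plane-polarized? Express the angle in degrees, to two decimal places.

θ_B ≈ 40.60°

n₂/n₁ = sin θ_c = sin 59.00° = 0.8572.
tan θ_B equals the same ratio, so θ_B = arctan(0.8572) = 40.60°.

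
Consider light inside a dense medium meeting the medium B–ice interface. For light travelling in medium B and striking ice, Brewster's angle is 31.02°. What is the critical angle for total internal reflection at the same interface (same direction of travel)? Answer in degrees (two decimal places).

From Brewster, n₂/n₁ = tan θ_B = tan 31.02° = 0.6013.
Then sin θ_c = n₂/n₁ = 0.6013, so θ_c = arcsin 0.6013 = 36.97°.

θ_c ≈ 36.97°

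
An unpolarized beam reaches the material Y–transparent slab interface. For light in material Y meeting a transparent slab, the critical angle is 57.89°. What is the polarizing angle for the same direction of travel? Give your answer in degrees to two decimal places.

sin θ_c = n₂/n₁, so n₂/n₁ = sin 57.89° = 0.8470.
Brewster: tan θ_B = n₂/n₁ = 0.8470.
θ_B = arctan(0.8470) = 40.27°.

θ_B ≈ 40.27°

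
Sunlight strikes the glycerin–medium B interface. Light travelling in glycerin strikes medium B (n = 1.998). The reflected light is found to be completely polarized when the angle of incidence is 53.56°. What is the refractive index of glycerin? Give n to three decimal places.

n ≈ 1.475

Full polarization of the reflected beam means tan θ_B = n₂/n₁, where n₁ is the incident medium (glycerin).
n₁ = n₂ / tan θ_B = 1.998 / tan 53.56° = 1.475.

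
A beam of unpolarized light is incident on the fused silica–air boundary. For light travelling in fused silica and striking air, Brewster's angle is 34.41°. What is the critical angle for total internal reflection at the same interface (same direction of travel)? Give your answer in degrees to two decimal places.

θ_c ≈ 43.23°

tan θ_B = n₂/n₁ = tan 34.41° = 0.6850.
Total internal reflection: sin θ_c = n₂/n₁ = 0.6850.
θ_c = arcsin(0.6850) = 43.23°.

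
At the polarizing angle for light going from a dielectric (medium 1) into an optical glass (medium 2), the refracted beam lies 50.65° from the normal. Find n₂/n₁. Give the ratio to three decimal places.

At Brewster incidence θ_B = 90° − θ_t = 90° − 50.65° = 39.35°.
Then n₂/n₁ = tan θ_B = tan 39.35° = 0.820.

n₂/n₁ ≈ 0.820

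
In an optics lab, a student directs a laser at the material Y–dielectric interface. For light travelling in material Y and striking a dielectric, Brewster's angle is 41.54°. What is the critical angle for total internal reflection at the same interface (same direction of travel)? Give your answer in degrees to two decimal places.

tan θ_B = n₂/n₁ = tan 41.54° = 0.8860.
Total internal reflection: sin θ_c = n₂/n₁ = 0.8860.
θ_c = arcsin(0.8860) = 62.37°.

θ_c ≈ 62.37°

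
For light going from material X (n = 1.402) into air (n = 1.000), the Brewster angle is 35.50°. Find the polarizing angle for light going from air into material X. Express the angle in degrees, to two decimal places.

θ_B' ≈ 54.50°

The two Brewster angles are complementary: θ_B' = 90° − θ_B = 90° − 35.50° = 54.50°.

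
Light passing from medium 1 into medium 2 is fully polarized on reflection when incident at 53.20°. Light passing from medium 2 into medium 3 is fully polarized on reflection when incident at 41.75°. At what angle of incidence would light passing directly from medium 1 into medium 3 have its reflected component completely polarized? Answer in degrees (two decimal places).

Each Brewster angle gives a ratio: n₂/n₁ = tan 53.20° = 1.3367, n₃/n₂ = tan 41.75° = 0.8925.
Multiplying, n₃/n₁ = 1.3367 × 0.8925 = 1.1931, and θ_B(1→3) = arctan 1.1931 = 50.03°.

θ_B ≈ 50.03°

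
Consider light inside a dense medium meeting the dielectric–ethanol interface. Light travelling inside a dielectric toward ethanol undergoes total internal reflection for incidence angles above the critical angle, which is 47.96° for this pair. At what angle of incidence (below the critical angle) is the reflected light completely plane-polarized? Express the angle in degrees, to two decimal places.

n₂/n₁ = sin θ_c = sin 47.96° = 0.7427.
tan θ_B equals the same ratio, so θ_B = arctan(0.7427) = 36.60°.

θ_B ≈ 36.60°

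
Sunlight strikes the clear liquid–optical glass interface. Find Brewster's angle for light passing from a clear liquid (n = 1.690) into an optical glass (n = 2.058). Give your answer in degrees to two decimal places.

Here n₂/n₁ = 2.058/1.690 = 1.2178, and Brewster's law gives tan θ_B = n₂/n₁. Taking the arctangent, θ_B = 50.61°.

θ_B ≈ 50.61°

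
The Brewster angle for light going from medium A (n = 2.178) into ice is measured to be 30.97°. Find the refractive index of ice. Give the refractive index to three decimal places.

n ≈ 1.307

Full polarization of the reflected beam means tan θ_B = n₂/n₁, where n₁ is the incident medium (medium A).
n₂ = n₁ tan θ_B = 2.178 × tan 30.97° = 1.307.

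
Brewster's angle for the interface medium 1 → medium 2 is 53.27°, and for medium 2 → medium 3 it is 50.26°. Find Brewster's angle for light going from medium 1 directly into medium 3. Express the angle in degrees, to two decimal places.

θ_B ≈ 58.19°

tan θ_B(1→2) = n₂/n₁ = tan 53.27° = 1.3401.
tan θ_B(2→3) = n₃/n₂ = tan 50.26° = 1.2028.
n₃/n₁ = 1.6119. Then tan θ_B(1→3) = n₃/n₁, so θ_B(1→3) = arctan(1.6119) = 58.19°.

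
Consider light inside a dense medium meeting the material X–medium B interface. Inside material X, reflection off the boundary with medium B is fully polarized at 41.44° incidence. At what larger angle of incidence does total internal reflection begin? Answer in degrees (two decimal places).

tan θ_B = n₂/n₁ = tan 41.44° = 0.8829.
Total internal reflection: sin θ_c = n₂/n₁ = 0.8829.
θ_c = arcsin(0.8829) = 61.99°.

θ_c ≈ 61.99°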